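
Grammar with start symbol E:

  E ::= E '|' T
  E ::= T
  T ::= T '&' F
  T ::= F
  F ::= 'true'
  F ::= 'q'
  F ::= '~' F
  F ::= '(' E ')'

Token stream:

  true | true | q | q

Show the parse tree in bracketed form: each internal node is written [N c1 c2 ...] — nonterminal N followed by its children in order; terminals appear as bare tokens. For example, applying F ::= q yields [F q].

E
E | T
E | T | T
E | T | T | T
T | T | T | T
F | T | T | T
true | T | T | T
true | F | T | T
true | true | T | T
true | true | F | T
true | true | q | T
true | true | q | F
true | true | q | q

[E [E [E [E [T [F true]]] | [T [F true]]] | [T [F q]]] | [T [F q]]]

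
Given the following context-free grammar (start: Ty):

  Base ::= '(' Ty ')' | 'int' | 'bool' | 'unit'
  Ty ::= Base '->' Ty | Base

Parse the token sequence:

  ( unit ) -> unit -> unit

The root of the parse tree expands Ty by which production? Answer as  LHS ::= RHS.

Ty ::= Base '->' Ty

[Ty [Base ( [Ty [Base unit]] )] -> [Ty [Base unit] -> [Ty [Base unit]]]]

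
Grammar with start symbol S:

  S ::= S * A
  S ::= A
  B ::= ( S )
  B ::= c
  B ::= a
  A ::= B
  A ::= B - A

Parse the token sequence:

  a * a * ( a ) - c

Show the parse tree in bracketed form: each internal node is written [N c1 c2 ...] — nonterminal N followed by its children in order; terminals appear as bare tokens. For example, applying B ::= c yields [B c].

[S [S [S [A [B a]]] * [A [B a]]] * [A [B ( [S [A [B a]]] )] - [A [B c]]]]

S
S * A
S * A * A
A * A * A
B * A * A
a * A * A
a * B * A
a * a * A
a * a * B - A
a * a * ( S ) - A
a * a * ( A ) - A
a * a * ( B ) - A
a * a * ( a ) - A
a * a * ( a ) - B
a * a * ( a ) - c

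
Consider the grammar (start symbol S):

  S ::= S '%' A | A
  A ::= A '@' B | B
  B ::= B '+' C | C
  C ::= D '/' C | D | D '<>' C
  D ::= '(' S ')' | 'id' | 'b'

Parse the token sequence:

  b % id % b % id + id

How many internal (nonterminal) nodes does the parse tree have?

[S [S [S [S [A [B [C [D b]]]]] % [A [B [C [D id]]]]] % [A [B [C [D b]]]]] % [A [B [B [C [D id]]] + [C [D id]]]]]

23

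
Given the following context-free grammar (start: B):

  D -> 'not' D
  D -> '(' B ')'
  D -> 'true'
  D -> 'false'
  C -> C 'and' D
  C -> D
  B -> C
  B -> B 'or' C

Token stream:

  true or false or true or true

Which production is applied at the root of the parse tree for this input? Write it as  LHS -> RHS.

[B [B [B [B [C [D true]]] or [C [D false]]] or [C [D true]]] or [C [D true]]]

B -> B 'or' C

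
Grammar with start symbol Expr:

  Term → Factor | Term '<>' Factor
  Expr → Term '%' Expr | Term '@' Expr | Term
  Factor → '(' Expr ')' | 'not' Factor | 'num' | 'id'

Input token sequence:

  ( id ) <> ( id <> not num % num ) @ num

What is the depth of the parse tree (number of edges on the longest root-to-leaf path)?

[Expr [Term [Term [Factor ( [Expr [Term [Factor id]]] )]] <> [Factor ( [Expr [Term [Term [Factor id]] <> [Factor not [Factor num]]] % [Expr [Term [Factor num]]]] )]] @ [Expr [Term [Factor num]]]]

7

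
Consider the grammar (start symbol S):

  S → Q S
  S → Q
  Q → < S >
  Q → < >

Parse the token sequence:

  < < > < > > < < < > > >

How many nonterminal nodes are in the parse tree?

12

[S [Q < [S [Q < >] [S [Q < >]]] >] [S [Q < [S [Q < [S [Q < >]] >]] >]]]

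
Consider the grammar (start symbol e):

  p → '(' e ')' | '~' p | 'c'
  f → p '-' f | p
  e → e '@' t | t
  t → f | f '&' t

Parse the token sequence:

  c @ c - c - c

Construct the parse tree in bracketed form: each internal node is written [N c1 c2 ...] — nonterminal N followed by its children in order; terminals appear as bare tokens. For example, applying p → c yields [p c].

[e [e [t [f [p c]]]] @ [t [f [p c] - [f [p c] - [f [p c]]]]]]

e
e @ t
t @ t
f @ t
p @ t
c @ t
c @ f
c @ p - f
c @ c - f
c @ c - p - f
c @ c - c - f
c @ c - c - p
c @ c - c - c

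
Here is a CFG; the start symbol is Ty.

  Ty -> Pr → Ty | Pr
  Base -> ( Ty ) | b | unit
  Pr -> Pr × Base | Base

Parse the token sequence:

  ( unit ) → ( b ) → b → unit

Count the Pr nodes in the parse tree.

[Ty [Pr [Base ( [Ty [Pr [Base unit]]] )]] → [Ty [Pr [Base ( [Ty [Pr [Base b]]] )]] → [Ty [Pr [Base b]] → [Ty [Pr [Base unit]]]]]]

6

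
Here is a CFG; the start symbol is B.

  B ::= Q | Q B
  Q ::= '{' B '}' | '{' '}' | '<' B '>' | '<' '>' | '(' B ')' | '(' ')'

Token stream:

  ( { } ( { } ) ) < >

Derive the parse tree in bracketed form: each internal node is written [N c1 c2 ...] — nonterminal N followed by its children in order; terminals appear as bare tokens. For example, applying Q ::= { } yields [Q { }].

[B [Q ( [B [Q { }] [B [Q ( [B [Q { }]] )]]] )] [B [Q < >]]]

B
Q B
( B ) B
( Q B ) B
( { } B ) B
( { } Q ) B
( { } ( B ) ) B
( { } ( Q ) ) B
( { } ( { } ) ) B
( { } ( { } ) ) Q
( { } ( { } ) ) < >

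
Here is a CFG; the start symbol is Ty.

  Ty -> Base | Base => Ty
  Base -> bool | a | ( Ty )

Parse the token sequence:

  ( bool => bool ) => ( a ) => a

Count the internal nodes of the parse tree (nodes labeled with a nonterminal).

[Ty [Base ( [Ty [Base bool] => [Ty [Base bool]]] )] => [Ty [Base ( [Ty [Base a]] )] => [Ty [Base a]]]]

12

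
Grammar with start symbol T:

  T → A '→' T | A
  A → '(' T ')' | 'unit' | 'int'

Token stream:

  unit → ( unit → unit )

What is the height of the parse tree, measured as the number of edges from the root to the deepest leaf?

[T [A unit] → [T [A ( [T [A unit] → [T [A unit]]] )]]]

6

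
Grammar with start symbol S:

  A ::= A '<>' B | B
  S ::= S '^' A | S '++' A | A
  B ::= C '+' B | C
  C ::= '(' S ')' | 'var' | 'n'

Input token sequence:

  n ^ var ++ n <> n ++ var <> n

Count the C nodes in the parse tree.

[S [S [S [S [A [B [C n]]]] ^ [A [B [C var]]]] ++ [A [A [B [C n]]] <> [B [C n]]]] ++ [A [A [B [C var]]] <> [B [C n]]]]

6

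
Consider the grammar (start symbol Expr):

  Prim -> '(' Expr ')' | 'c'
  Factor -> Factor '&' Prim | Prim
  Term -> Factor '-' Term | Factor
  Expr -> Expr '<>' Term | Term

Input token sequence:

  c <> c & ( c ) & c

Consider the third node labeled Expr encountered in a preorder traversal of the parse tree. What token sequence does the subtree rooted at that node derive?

c

[Expr [Expr [Term [Factor [Prim c]]]] <> [Term [Factor [Factor [Factor [Prim c]] & [Prim ( [Expr [Term [Factor [Prim c]]]] )]] & [Prim c]]]]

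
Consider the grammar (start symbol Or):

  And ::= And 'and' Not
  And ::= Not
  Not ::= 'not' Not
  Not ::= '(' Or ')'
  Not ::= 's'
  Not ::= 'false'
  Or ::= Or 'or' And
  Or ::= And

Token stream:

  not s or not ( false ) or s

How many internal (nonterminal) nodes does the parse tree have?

[Or [Or [Or [And [Not not [Not s]]]] or [And [Not not [Not ( [Or [And [Not false]]] )]]]] or [And [Not s]]]

14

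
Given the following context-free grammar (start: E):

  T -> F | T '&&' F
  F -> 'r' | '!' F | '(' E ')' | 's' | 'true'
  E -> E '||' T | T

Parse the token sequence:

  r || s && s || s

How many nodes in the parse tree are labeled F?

[E [E [E [T [F r]]] || [T [T [F s]] && [F s]]] || [T [F s]]]

4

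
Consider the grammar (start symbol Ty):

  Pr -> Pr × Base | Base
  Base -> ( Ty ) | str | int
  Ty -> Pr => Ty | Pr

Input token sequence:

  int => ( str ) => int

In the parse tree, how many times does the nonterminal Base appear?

[Ty [Pr [Base int]] => [Ty [Pr [Base ( [Ty [Pr [Base str]]] )]] => [Ty [Pr [Base int]]]]]

4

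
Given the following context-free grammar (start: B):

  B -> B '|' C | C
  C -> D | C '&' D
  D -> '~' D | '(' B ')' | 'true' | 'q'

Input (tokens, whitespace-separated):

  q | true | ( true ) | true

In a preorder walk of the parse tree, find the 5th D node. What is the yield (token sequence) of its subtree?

true

[B [B [B [B [C [D q]]] | [C [D true]]] | [C [D ( [B [C [D true]]] )]]] | [C [D true]]]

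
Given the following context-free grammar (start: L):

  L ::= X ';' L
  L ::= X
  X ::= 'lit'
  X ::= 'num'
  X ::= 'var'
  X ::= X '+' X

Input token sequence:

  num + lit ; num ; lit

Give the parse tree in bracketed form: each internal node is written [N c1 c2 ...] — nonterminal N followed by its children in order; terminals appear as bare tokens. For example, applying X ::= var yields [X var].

L
X ; L
X + X ; L
num + X ; L
num + lit ; L
num + lit ; X ; L
num + lit ; num ; L
num + lit ; num ; X
num + lit ; num ; lit

[L [X [X num] + [X lit]] ; [L [X num] ; [L [X lit]]]]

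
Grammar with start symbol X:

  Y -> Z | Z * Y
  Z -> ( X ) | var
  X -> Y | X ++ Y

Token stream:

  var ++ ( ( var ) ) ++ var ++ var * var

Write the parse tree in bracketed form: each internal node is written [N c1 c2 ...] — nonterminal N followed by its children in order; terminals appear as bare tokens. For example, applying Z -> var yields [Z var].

[X [X [X [X [Y [Z var]]] ++ [Y [Z ( [X [Y [Z ( [X [Y [Z var]]] )]]] )]]] ++ [Y [Z var]]] ++ [Y [Z var] * [Y [Z var]]]]

X
X ++ Y
X ++ Y ++ Y
X ++ Y ++ Y ++ Y
Y ++ Y ++ Y ++ Y
Z ++ Y ++ Y ++ Y
var ++ Y ++ Y ++ Y
var ++ Z ++ Y ++ Y
var ++ ( X ) ++ Y ++ Y
var ++ ( Y ) ++ Y ++ Y
var ++ ( Z ) ++ Y ++ Y
var ++ ( ( X ) ) ++ Y ++ Y
var ++ ( ( Y ) ) ++ Y ++ Y
var ++ ( ( Z ) ) ++ Y ++ Y
var ++ ( ( var ) ) ++ Y ++ Y
var ++ ( ( var ) ) ++ Z ++ Y
var ++ ( ( var ) ) ++ var ++ Y
var ++ ( ( var ) ) ++ var ++ Z * Y
var ++ ( ( var ) ) ++ var ++ var * Y
var ++ ( ( var ) ) ++ var ++ var * Z
var ++ ( ( var ) ) ++ var ++ var * var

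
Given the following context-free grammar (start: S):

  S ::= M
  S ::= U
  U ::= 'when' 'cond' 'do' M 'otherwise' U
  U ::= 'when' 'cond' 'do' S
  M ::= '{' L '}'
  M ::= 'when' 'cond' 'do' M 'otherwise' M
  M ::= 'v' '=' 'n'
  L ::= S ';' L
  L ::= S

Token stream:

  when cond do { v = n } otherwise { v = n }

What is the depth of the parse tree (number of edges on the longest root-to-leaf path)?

[S [M when cond do [M { [L [S [M v = n]]] }] otherwise [M { [L [S [M v = n]]] }]]]

6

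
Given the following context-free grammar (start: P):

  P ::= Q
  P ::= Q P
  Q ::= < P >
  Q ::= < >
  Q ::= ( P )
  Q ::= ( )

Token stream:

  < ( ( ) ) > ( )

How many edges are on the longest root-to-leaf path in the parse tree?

[P [Q < [P [Q ( [P [Q ( )]] )]] >] [P [Q ( )]]]

6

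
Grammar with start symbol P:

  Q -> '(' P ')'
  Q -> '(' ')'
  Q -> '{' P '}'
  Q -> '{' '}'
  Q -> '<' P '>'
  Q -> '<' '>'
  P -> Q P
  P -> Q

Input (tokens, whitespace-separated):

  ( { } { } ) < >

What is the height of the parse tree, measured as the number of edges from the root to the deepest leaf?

5

[P [Q ( [P [Q { }] [P [Q { }]]] )] [P [Q < >]]]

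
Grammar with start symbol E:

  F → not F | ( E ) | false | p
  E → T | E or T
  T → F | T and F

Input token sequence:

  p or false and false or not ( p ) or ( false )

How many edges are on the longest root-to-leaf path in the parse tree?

8

[E [E [E [E [T [F p]]] or [T [T [F false]] and [F false]]] or [T [F not [F ( [E [T [F p]]] )]]]] or [T [F ( [E [T [F false]]] )]]]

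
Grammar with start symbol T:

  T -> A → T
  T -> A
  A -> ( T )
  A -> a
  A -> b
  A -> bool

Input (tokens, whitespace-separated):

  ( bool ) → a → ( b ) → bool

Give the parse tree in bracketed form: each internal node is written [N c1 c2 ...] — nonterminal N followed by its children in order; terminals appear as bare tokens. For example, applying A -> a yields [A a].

[T [A ( [T [A bool]] )] → [T [A a] → [T [A ( [T [A b]] )] → [T [A bool]]]]]

T
A → T
( T ) → T
( A ) → T
( bool ) → T
( bool ) → A → T
( bool ) → a → T
( bool ) → a → A → T
( bool ) → a → ( T ) → T
( bool ) → a → ( A ) → T
( bool ) → a → ( b ) → T
( bool ) → a → ( b ) → A
( bool ) → a → ( b ) → bool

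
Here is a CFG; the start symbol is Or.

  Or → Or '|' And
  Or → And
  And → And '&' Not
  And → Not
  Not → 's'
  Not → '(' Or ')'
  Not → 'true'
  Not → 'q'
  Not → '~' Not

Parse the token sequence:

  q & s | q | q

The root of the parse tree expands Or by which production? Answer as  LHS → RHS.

[Or [Or [Or [And [And [Not q]] & [Not s]]] | [And [Not q]]] | [And [Not q]]]

Or → Or '|' And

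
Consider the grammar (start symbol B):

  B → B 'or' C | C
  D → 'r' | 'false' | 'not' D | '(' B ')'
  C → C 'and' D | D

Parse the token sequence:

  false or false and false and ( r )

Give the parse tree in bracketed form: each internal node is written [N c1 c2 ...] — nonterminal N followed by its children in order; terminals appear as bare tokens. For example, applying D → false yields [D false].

[B [B [C [D false]]] or [C [C [C [D false]] and [D false]] and [D ( [B [C [D r]]] )]]]

B
B or C
C or C
D or C
false or C
false or C and D
false or C and D and D
false or D and D and D
false or false and D and D
false or false and false and D
false or false and false and ( B )
false or false and false and ( C )
false or false and false and ( D )
false or false and false and ( r )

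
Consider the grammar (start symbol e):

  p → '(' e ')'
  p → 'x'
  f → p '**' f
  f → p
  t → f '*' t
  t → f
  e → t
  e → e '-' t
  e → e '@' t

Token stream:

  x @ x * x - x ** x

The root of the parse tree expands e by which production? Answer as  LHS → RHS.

[e [e [e [t [f [p x]]]] @ [t [f [p x]] * [t [f [p x]]]]] - [t [f [p x] ** [f [p x]]]]]

e → e '-' t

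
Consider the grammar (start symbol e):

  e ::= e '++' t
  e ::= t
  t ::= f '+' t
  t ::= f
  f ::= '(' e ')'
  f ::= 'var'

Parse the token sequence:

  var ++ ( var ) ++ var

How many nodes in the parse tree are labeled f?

[e [e [e [t [f var]]] ++ [t [f ( [e [t [f var]]] )]]] ++ [t [f var]]]

4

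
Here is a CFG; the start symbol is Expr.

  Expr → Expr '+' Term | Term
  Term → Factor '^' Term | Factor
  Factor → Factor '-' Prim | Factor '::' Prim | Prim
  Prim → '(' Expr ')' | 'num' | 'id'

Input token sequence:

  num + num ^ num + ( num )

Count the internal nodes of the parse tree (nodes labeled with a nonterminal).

19

[Expr [Expr [Expr [Term [Factor [Prim num]]]] + [Term [Factor [Prim num]] ^ [Term [Factor [Prim num]]]]] + [Term [Factor [Prim ( [Expr [Term [Factor [Prim num]]]] )]]]]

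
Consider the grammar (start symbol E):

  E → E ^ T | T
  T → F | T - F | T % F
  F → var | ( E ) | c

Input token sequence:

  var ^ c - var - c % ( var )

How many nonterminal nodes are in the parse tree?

[E [E [T [F var]]] ^ [T [T [T [T [F c]] - [F var]] - [F c]] % [F ( [E [T [F var]]] )]]]

15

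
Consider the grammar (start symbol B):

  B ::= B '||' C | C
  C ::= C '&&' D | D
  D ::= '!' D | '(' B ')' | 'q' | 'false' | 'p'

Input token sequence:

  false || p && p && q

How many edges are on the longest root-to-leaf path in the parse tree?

[B [B [C [D false]]] || [C [C [C [D p]] && [D p]] && [D q]]]

5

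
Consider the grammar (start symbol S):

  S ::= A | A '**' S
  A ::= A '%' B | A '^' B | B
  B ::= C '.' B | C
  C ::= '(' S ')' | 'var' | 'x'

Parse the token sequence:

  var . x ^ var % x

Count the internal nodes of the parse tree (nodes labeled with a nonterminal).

[S [A [A [A [B [C var] . [B [C x]]]] ^ [B [C var]]] % [B [C x]]]]

12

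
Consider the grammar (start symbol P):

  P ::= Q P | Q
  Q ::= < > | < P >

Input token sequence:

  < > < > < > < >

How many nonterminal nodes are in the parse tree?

8

[P [Q < >] [P [Q < >] [P [Q < >] [P [Q < >]]]]]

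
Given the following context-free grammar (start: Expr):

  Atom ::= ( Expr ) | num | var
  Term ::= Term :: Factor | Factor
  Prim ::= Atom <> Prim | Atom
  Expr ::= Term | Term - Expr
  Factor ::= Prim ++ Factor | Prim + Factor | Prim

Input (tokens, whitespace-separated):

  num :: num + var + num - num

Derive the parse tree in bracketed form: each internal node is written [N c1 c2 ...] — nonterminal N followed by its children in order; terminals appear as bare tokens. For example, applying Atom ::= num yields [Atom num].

Expr
Term - Expr
Term :: Factor - Expr
Factor :: Factor - Expr
Prim :: Factor - Expr
Atom :: Factor - Expr
num :: Factor - Expr
num :: Prim + Factor - Expr
num :: Atom + Factor - Expr
num :: num + Factor - Expr
num :: num + Prim + Factor - Expr
num :: num + Atom + Factor - Expr
num :: num + var + Factor - Expr
num :: num + var + Prim - Expr
num :: num + var + Atom - Expr
num :: num + var + num - Expr
num :: num + var + num - Term
num :: num + var + num - Factor
num :: num + var + num - Prim
num :: num + var + num - Atom
num :: num + var + num - num

[Expr [Term [Term [Factor [Prim [Atom num]]]] :: [Factor [Prim [Atom num]] + [Factor [Prim [Atom var]] + [Factor [Prim [Atom num]]]]]] - [Expr [Term [Factor [Prim [Atom num]]]]]]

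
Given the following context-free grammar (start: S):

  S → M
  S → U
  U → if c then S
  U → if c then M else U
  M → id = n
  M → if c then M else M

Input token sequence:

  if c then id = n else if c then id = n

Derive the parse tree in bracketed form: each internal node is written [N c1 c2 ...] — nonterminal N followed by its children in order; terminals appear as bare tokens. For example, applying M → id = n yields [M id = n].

[S [U if c then [M id = n] else [U if c then [S [M id = n]]]]]

S
U
if c then M else U
if c then id = n else U
if c then id = n else if c then S
if c then id = n else if c then M
if c then id = n else if c then id = n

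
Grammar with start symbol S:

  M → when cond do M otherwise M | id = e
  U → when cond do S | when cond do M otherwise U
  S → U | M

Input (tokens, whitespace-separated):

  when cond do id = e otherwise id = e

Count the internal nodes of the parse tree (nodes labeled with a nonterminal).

4

[S [M when cond do [M id = e] otherwise [M id = e]]]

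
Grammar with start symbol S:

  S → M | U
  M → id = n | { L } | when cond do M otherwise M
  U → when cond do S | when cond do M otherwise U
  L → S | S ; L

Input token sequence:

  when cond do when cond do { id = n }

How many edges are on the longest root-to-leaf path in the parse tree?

[S [U when cond do [S [U when cond do [S [M { [L [S [M id = n]]] }]]]]]]

9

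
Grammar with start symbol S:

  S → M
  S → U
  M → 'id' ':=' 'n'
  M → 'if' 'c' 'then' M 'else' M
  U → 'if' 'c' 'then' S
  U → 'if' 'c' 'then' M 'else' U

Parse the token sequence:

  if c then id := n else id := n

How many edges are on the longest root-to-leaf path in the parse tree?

[S [M if c then [M id := n] else [M id := n]]]

3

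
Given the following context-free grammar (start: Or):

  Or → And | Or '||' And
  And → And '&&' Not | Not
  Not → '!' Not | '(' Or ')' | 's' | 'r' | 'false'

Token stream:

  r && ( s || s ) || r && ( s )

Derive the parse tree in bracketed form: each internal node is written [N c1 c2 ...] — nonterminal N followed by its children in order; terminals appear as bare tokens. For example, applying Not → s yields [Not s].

Or
Or || And
And || And
And && Not || And
Not && Not || And
r && Not || And
r && ( Or ) || And
r && ( Or || And ) || And
r && ( And || And ) || And
r && ( Not || And ) || And
r && ( s || And ) || And
r && ( s || Not ) || And
r && ( s || s ) || And
r && ( s || s ) || And && Not
r && ( s || s ) || Not && Not
r && ( s || s ) || r && Not
r && ( s || s ) || r && ( Or )
r && ( s || s ) || r && ( And )
r && ( s || s ) || r && ( Not )
r && ( s || s ) || r && ( s )

[Or [Or [And [And [Not r]] && [Not ( [Or [Or [And [Not s]]] || [And [Not s]]] )]]] || [And [And [Not r]] && [Not ( [Or [And [Not s]]] )]]]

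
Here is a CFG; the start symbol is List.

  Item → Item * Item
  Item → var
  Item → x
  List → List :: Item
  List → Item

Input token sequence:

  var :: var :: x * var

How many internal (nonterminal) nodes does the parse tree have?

[List [List [List [Item var]] :: [Item var]] :: [Item [Item x] * [Item var]]]

8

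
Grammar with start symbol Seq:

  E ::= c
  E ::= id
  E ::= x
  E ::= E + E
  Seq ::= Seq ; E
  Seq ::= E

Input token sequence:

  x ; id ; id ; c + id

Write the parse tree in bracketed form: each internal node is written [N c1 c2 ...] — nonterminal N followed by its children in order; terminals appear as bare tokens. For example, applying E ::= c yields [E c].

Seq
Seq ; E
Seq ; E ; E
Seq ; E ; E ; E
E ; E ; E ; E
x ; E ; E ; E
x ; id ; E ; E
x ; id ; id ; E
x ; id ; id ; E + E
x ; id ; id ; c + E
x ; id ; id ; c + id

[Seq [Seq [Seq [Seq [E x]] ; [E id]] ; [E id]] ; [E [E c] + [E id]]]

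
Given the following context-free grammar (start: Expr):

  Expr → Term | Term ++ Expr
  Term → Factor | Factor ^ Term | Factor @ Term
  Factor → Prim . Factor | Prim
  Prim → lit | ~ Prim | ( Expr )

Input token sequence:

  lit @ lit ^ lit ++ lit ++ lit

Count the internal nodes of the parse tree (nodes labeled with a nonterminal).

[Expr [Term [Factor [Prim lit]] @ [Term [Factor [Prim lit]] ^ [Term [Factor [Prim lit]]]]] ++ [Expr [Term [Factor [Prim lit]]] ++ [Expr [Term [Factor [Prim lit]]]]]]

18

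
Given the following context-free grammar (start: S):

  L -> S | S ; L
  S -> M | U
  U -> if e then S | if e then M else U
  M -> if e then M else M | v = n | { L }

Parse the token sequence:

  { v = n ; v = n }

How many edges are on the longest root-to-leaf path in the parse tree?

6

[S [M { [L [S [M v = n]] ; [L [S [M v = n]]]] }]]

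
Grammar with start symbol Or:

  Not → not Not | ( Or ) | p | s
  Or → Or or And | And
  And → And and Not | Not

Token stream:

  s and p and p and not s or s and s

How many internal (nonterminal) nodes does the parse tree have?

15

[Or [Or [And [And [And [And [Not s]] and [Not p]] and [Not p]] and [Not not [Not s]]]] or [And [And [Not s]] and [Not s]]]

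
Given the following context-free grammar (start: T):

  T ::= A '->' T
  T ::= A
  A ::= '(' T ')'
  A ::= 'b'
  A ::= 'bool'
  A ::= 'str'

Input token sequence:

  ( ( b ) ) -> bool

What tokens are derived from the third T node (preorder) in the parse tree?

[T [A ( [T [A ( [T [A b]] )]] )] -> [T [A bool]]]

b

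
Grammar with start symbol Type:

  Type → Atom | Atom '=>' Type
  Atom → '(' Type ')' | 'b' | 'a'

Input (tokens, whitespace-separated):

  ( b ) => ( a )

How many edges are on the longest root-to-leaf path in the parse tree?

5

[Type [Atom ( [Type [Atom b]] )] => [Type [Atom ( [Type [Atom a]] )]]]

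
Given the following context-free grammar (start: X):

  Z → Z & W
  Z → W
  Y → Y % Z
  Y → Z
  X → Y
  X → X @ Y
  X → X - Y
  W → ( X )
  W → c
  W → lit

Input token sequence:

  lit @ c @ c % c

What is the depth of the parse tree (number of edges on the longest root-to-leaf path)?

[X [X [X [Y [Z [W lit]]]] @ [Y [Z [W c]]]] @ [Y [Y [Z [W c]]] % [Z [W c]]]]

6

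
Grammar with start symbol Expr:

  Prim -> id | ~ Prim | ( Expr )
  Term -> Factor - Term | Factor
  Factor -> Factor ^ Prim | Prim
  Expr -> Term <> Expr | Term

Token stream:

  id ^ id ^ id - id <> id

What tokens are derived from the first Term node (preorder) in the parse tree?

id ^ id ^ id - id

[Expr [Term [Factor [Factor [Factor [Prim id]] ^ [Prim id]] ^ [Prim id]] - [Term [Factor [Prim id]]]] <> [Expr [Term [Factor [Prim id]]]]]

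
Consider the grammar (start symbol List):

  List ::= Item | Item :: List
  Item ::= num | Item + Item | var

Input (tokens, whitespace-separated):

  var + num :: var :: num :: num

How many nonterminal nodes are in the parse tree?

[List [Item [Item var] + [Item num]] :: [List [Item var] :: [List [Item num] :: [List [Item num]]]]]

10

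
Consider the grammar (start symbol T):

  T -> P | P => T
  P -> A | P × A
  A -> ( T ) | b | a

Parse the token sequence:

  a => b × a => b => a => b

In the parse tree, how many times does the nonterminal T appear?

[T [P [A a]] => [T [P [P [A b]] × [A a]] => [T [P [A b]] => [T [P [A a]] => [T [P [A b]]]]]]]

5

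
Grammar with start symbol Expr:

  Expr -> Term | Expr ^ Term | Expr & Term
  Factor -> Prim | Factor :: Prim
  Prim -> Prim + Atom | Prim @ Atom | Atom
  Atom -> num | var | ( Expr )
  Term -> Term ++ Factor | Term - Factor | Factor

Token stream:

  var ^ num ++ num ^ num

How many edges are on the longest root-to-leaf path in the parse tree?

[Expr [Expr [Expr [Term [Factor [Prim [Atom var]]]]] ^ [Term [Term [Factor [Prim [Atom num]]]] ++ [Factor [Prim [Atom num]]]]] ^ [Term [Factor [Prim [Atom num]]]]]

7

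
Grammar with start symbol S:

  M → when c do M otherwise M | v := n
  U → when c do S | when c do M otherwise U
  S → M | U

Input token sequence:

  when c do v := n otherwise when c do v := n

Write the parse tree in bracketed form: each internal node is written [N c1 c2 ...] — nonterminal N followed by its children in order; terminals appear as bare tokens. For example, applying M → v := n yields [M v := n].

S
U
when c do M otherwise U
when c do v := n otherwise U
when c do v := n otherwise when c do S
when c do v := n otherwise when c do M
when c do v := n otherwise when c do v := n

[S [U when c do [M v := n] otherwise [U when c do [S [M v := n]]]]]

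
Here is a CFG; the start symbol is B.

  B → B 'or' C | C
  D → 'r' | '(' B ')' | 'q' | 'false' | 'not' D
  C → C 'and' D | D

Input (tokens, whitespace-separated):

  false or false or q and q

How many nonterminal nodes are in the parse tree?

11

[B [B [B [C [D false]]] or [C [D false]]] or [C [C [D q]] and [D q]]]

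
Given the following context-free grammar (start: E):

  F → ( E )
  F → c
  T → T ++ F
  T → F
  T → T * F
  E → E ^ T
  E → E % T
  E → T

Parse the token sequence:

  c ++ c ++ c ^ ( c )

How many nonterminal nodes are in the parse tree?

[E [E [T [T [T [F c]] ++ [F c]] ++ [F c]]] ^ [T [F ( [E [T [F c]]] )]]]

13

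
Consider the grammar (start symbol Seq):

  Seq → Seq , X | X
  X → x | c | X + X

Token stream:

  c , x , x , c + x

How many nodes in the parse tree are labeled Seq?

[Seq [Seq [Seq [Seq [X c]] , [X x]] , [X x]] , [X [X c] + [X x]]]

4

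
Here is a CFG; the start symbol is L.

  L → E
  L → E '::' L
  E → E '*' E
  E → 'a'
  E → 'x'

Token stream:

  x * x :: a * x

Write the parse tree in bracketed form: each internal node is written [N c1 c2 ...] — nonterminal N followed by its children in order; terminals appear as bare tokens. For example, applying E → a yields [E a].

L
E :: L
E * E :: L
x * E :: L
x * x :: L
x * x :: E
x * x :: E * E
x * x :: a * E
x * x :: a * x

[L [E [E x] * [E x]] :: [L [E [E a] * [E x]]]]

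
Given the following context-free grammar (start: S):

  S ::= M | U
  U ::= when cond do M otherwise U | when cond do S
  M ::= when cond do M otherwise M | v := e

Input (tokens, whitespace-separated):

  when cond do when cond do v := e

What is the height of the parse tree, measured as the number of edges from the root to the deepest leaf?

6

[S [U when cond do [S [U when cond do [S [M v := e]]]]]]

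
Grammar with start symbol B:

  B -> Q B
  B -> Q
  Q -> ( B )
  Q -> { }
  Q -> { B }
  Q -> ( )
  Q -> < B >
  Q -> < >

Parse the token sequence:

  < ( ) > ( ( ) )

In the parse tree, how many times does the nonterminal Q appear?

4

[B [Q < [B [Q ( )]] >] [B [Q ( [B [Q ( )]] )]]]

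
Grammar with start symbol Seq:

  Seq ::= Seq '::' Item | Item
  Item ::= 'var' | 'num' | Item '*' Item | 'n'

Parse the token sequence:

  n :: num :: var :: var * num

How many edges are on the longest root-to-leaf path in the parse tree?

5

[Seq [Seq [Seq [Seq [Item n]] :: [Item num]] :: [Item var]] :: [Item [Item var] * [Item num]]]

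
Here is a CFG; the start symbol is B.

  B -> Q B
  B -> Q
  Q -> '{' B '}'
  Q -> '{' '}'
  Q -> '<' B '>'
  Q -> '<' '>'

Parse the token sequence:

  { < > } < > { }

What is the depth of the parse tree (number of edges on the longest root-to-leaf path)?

[B [Q { [B [Q < >]] }] [B [Q < >] [B [Q { }]]]]

4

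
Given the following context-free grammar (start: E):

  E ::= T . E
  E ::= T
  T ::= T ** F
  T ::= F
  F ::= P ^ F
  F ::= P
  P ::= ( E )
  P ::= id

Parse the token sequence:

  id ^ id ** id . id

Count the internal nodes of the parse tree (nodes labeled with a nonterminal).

13

[E [T [T [F [P id] ^ [F [P id]]]] ** [F [P id]]] . [E [T [F [P id]]]]]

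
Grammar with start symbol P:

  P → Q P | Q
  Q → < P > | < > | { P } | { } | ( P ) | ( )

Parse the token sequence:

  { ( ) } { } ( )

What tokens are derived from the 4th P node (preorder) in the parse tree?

[P [Q { [P [Q ( )]] }] [P [Q { }] [P [Q ( )]]]]

( )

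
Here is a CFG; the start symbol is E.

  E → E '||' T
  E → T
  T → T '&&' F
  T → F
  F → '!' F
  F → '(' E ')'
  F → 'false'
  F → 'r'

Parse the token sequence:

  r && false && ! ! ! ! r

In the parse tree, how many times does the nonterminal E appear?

[E [T [T [T [F r]] && [F false]] && [F ! [F ! [F ! [F ! [F r]]]]]]]

1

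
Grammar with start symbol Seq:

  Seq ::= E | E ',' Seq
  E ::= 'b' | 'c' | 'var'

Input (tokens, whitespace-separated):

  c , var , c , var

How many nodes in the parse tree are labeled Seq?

[Seq [E c] , [Seq [E var] , [Seq [E c] , [Seq [E var]]]]]

4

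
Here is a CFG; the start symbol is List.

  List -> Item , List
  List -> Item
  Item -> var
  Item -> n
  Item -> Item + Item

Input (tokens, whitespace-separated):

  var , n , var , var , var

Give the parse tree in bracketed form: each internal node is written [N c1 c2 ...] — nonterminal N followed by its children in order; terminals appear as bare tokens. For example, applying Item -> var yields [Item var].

[List [Item var] , [List [Item n] , [List [Item var] , [List [Item var] , [List [Item var]]]]]]

List
Item , List
var , List
var , Item , List
var , n , List
var , n , Item , List
var , n , var , List
var , n , var , Item , List
var , n , var , var , List
var , n , var , var , Item
var , n , var , var , var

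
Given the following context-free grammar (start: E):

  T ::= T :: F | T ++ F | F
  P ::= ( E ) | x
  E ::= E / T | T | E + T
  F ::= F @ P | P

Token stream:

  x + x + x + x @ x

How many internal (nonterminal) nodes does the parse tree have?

[E [E [E [E [T [F [P x]]]] + [T [F [P x]]]] + [T [F [P x]]]] + [T [F [F [P x]] @ [P x]]]]

18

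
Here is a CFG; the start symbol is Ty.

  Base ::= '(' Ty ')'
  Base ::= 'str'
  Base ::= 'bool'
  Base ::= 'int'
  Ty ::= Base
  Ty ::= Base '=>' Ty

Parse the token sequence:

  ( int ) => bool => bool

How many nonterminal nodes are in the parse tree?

8

[Ty [Base ( [Ty [Base int]] )] => [Ty [Base bool] => [Ty [Base bool]]]]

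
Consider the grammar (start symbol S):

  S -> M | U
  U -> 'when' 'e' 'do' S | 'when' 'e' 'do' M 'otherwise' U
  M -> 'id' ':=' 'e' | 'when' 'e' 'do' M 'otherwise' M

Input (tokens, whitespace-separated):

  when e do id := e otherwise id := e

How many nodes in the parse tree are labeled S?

1

[S [M when e do [M id := e] otherwise [M id := e]]]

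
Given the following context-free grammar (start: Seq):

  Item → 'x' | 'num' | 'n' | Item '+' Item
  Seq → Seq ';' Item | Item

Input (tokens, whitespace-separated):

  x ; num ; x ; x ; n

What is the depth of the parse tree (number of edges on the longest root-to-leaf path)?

[Seq [Seq [Seq [Seq [Seq [Item x]] ; [Item num]] ; [Item x]] ; [Item x]] ; [Item n]]

6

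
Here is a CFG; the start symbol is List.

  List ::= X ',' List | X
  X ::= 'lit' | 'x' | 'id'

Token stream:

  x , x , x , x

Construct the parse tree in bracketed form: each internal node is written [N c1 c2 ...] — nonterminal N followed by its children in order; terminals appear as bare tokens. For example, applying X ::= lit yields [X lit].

List
X , List
x , List
x , X , List
x , x , List
x , x , X , List
x , x , x , List
x , x , x , X
x , x , x , x

[List [X x] , [List [X x] , [List [X x] , [List [X x]]]]]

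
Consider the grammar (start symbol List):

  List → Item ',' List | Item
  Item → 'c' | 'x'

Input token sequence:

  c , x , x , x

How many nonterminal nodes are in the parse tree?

8

[List [Item c] , [List [Item x] , [List [Item x] , [List [Item x]]]]]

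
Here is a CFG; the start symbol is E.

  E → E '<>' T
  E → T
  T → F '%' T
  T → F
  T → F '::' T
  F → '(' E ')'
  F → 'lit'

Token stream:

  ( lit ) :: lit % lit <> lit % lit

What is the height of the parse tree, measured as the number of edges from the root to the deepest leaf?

[E [E [T [F ( [E [T [F lit]]] )] :: [T [F lit] % [T [F lit]]]]] <> [T [F lit] % [T [F lit]]]]

7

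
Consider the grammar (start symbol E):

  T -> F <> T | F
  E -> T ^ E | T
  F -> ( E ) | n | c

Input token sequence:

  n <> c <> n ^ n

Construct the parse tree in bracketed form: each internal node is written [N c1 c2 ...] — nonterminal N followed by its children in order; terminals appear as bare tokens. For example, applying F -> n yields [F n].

[E [T [F n] <> [T [F c] <> [T [F n]]]] ^ [E [T [F n]]]]

E
T ^ E
F <> T ^ E
n <> T ^ E
n <> F <> T ^ E
n <> c <> T ^ E
n <> c <> F ^ E
n <> c <> n ^ E
n <> c <> n ^ T
n <> c <> n ^ F
n <> c <> n ^ n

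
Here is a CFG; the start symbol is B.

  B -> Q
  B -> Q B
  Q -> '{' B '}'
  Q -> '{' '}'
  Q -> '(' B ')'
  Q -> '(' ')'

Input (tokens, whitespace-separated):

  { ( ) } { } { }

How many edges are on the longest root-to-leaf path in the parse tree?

[B [Q { [B [Q ( )]] }] [B [Q { }] [B [Q { }]]]]

4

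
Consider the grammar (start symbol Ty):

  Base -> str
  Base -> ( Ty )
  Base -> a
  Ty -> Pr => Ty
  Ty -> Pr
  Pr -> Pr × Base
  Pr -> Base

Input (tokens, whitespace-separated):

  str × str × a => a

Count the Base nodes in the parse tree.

[Ty [Pr [Pr [Pr [Base str]] × [Base str]] × [Base a]] => [Ty [Pr [Base a]]]]

4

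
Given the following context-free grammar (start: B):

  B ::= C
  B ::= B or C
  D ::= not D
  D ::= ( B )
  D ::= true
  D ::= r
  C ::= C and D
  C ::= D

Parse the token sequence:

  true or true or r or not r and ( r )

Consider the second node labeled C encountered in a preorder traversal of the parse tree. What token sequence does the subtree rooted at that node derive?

true

[B [B [B [B [C [D true]]] or [C [D true]]] or [C [D r]]] or [C [C [D not [D r]]] and [D ( [B [C [D r]]] )]]]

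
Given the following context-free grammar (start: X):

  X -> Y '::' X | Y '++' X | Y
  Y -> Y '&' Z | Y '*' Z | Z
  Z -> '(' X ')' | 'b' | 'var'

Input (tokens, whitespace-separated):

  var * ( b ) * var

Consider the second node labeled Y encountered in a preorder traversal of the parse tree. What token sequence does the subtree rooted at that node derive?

[X [Y [Y [Y [Z var]] * [Z ( [X [Y [Z b]]] )]] * [Z var]]]

var * ( b )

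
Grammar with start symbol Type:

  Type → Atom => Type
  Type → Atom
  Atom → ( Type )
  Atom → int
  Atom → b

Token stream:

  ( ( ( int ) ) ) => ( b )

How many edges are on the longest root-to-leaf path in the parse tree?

8

[Type [Atom ( [Type [Atom ( [Type [Atom ( [Type [Atom int]] )]] )]] )] => [Type [Atom ( [Type [Atom b]] )]]]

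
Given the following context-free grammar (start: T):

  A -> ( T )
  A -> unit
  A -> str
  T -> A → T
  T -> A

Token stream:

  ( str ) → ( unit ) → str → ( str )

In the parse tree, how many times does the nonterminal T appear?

7

[T [A ( [T [A str]] )] → [T [A ( [T [A unit]] )] → [T [A str] → [T [A ( [T [A str]] )]]]]]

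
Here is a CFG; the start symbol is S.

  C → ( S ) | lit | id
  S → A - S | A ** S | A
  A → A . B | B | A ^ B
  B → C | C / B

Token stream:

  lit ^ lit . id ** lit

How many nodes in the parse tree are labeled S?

2

[S [A [A [A [B [C lit]]] ^ [B [C lit]]] . [B [C id]]] ** [S [A [B [C lit]]]]]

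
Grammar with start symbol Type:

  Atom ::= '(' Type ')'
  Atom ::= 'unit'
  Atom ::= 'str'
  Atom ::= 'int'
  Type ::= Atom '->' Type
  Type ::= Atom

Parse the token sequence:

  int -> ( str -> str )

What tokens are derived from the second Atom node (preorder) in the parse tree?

( str -> str )

[Type [Atom int] -> [Type [Atom ( [Type [Atom str] -> [Type [Atom str]]] )]]]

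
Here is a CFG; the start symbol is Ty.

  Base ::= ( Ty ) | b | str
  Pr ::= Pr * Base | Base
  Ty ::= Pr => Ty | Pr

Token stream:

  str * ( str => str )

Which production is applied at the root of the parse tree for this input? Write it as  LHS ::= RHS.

Ty ::= Pr

[Ty [Pr [Pr [Base str]] * [Base ( [Ty [Pr [Base str]] => [Ty [Pr [Base str]]]] )]]]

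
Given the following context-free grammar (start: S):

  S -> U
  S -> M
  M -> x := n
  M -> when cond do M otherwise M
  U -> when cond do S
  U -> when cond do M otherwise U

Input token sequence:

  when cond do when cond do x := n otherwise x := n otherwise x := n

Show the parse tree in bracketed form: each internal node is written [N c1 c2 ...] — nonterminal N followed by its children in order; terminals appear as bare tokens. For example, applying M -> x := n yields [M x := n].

S
M
when cond do M otherwise M
when cond do when cond do M otherwise M otherwise M
when cond do when cond do x := n otherwise M otherwise M
when cond do when cond do x := n otherwise x := n otherwise M
when cond do when cond do x := n otherwise x := n otherwise x := n

[S [M when cond do [M when cond do [M x := n] otherwise [M x := n]] otherwise [M x := n]]]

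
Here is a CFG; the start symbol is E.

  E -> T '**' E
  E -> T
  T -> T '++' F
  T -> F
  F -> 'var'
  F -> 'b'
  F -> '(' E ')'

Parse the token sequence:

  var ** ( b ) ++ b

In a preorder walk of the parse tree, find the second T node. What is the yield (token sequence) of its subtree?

( b ) ++ b

[E [T [F var]] ** [E [T [T [F ( [E [T [F b]]] )]] ++ [F b]]]]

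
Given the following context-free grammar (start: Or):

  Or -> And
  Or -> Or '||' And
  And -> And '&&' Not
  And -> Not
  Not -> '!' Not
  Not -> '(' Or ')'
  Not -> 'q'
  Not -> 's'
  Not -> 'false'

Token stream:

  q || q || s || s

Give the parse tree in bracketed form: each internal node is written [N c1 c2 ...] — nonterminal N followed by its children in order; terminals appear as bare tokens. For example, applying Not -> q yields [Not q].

[Or [Or [Or [Or [And [Not q]]] || [And [Not q]]] || [And [Not s]]] || [And [Not s]]]

Or
Or || And
Or || And || And
Or || And || And || And
And || And || And || And
Not || And || And || And
q || And || And || And
q || Not || And || And
q || q || And || And
q || q || Not || And
q || q || s || And
q || q || s || Not
q || q || s || s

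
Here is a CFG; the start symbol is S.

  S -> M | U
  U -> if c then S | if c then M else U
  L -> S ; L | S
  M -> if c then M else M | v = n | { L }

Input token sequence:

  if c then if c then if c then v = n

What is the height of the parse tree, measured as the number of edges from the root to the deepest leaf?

8

[S [U if c then [S [U if c then [S [U if c then [S [M v = n]]]]]]]]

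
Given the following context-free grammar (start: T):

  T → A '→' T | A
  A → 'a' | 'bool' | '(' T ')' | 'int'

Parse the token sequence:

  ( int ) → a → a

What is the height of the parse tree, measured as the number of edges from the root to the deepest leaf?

4

[T [A ( [T [A int]] )] → [T [A a] → [T [A a]]]]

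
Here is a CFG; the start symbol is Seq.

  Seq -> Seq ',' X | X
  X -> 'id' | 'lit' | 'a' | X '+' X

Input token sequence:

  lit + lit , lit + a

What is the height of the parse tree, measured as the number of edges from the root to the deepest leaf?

[Seq [Seq [X [X lit] + [X lit]]] , [X [X lit] + [X a]]]

4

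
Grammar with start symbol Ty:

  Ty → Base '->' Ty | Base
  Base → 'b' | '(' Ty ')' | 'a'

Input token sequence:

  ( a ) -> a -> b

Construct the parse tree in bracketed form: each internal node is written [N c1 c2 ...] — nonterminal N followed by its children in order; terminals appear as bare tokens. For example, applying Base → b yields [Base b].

[Ty [Base ( [Ty [Base a]] )] -> [Ty [Base a] -> [Ty [Base b]]]]

Ty
Base -> Ty
( Ty ) -> Ty
( Base ) -> Ty
( a ) -> Ty
( a ) -> Base -> Ty
( a ) -> a -> Ty
( a ) -> a -> Base
( a ) -> a -> b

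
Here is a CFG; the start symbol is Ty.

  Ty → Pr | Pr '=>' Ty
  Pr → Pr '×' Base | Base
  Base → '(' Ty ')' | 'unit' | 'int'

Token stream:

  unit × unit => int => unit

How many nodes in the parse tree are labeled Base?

[Ty [Pr [Pr [Base unit]] × [Base unit]] => [Ty [Pr [Base int]] => [Ty [Pr [Base unit]]]]]

4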